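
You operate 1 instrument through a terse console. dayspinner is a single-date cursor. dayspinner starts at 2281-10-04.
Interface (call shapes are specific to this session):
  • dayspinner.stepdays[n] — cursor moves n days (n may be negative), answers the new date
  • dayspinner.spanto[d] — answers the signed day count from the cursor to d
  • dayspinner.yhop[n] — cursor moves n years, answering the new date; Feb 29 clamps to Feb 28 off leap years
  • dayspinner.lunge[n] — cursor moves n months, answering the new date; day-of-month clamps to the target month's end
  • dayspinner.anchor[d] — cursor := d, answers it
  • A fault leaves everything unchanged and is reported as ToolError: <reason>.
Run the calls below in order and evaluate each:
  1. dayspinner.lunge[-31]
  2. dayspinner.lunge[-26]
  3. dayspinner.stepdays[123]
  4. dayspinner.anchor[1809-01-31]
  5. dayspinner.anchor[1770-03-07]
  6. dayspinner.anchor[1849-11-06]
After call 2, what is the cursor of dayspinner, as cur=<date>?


;; 1. dayspinner.lunge(n: -31) ~> 2279-03-04
;; 2. dayspinner.lunge(n: -26) ~> 2277-01-04
;; 3. dayspinner.stepdays(n: 123) ~> 2277-05-07
;; 4. dayspinner.anchor(d: 1809-01-31) ~> 1809-01-31
;; 5. dayspinner.anchor(d: 1770-03-07) ~> 1770-03-07
;; 6. dayspinner.anchor(d: 1849-11-06) ~> 1849-11-06

Answer: cur=2277-01-04


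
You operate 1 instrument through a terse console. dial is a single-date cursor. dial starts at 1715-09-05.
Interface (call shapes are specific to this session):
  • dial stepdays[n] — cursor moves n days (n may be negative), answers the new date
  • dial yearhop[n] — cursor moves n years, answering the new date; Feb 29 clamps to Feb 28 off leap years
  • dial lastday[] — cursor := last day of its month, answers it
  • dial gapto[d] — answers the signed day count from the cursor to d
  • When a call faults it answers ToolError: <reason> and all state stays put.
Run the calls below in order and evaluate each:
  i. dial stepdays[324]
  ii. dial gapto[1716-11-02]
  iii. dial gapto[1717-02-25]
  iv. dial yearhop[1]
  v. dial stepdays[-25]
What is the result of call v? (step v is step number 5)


Do: dial stepdays[n=324]
See: 1716-07-25
Do: dial gapto[d=1716-11-02]
See: 100
Do: dial gapto[d=1717-02-25]
See: 215
Do: dial yearhop[n=1]
See: 1717-07-25
Do: dial stepdays[n=-25]
See: 1717-06-30

Answer: 1717-06-30


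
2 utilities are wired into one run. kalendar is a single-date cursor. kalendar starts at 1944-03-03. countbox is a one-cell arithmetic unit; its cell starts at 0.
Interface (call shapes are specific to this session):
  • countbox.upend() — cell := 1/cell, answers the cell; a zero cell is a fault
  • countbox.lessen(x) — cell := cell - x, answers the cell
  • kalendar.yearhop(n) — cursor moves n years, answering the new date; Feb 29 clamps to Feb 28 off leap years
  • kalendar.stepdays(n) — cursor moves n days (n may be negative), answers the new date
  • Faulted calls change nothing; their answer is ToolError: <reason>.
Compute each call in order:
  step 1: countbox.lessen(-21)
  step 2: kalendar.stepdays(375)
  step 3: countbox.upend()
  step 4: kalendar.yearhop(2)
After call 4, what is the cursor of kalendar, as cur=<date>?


[in] lessen x='-21'
:: 21
[in] stepdays n='375'
:: 1945-03-13
[in] upend
:: 1/21
[in] yearhop n='2'
:: 1947-03-13

Answer: cur=1947-03-13


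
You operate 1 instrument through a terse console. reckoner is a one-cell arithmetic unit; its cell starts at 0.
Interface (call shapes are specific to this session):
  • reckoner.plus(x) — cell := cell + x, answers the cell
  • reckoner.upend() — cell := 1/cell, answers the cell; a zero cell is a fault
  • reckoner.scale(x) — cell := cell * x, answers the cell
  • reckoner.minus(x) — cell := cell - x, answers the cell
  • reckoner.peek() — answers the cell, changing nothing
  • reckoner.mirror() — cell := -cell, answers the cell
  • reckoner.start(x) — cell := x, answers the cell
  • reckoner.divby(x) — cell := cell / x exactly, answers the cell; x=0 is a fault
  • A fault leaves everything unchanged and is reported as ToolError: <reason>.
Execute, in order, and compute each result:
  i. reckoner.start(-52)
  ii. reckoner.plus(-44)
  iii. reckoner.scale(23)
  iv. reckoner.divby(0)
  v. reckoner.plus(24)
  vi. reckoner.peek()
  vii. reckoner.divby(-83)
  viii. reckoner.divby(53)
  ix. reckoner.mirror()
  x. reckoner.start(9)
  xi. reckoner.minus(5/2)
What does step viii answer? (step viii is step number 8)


Answer: 2184/4399

Derivation:
-- reckoner.start(x: -52) => -52
-- reckoner.plus(x: -44) => -96
-- reckoner.scale(x: 23) => -2208
-- reckoner.divby(x: 0) => ToolError: division by zero
-- reckoner.plus(x: 24) => -2184
-- reckoner.peek() => -2184
-- reckoner.divby(x: -83) => 2184/83
-- reckoner.divby(x: 53) => 2184/4399
-- reckoner.mirror() => -2184/4399
-- reckoner.start(x: 9) => 9
-- reckoner.minus(x: 5/2) => 13/2


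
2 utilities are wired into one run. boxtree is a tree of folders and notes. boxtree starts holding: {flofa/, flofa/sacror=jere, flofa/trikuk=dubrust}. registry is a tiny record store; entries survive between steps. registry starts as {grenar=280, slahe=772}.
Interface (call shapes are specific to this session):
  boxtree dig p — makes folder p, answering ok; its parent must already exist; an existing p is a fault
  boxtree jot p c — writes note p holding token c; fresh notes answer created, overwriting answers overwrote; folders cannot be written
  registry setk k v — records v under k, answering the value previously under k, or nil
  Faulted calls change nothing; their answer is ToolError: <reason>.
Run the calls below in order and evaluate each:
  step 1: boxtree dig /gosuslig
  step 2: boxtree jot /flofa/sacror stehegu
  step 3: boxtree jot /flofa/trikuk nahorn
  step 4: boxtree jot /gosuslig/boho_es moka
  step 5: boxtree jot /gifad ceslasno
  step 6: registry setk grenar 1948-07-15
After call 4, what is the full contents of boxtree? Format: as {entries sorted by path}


Answer: {flofa/, flofa/sacror=stehegu, flofa/trikuk=nahorn, gosuslig/, gosuslig/boho_es=moka}

Derivation:
Act: boxtree dig[p→/gosuslig]
Obs: ok
Act: boxtree jot[p→/flofa/sacror; c→stehegu]
Obs: overwrote
Act: boxtree jot[p→/flofa/trikuk; c→nahorn]
Obs: overwrote
Act: boxtree jot[p→/gosuslig/boho_es; c→moka]
Obs: created
Act: boxtree jot[p→/gifad; c→ceslasno]
Obs: created
Act: registry setk[k→grenar; v→1948-07-15]
Obs: 280


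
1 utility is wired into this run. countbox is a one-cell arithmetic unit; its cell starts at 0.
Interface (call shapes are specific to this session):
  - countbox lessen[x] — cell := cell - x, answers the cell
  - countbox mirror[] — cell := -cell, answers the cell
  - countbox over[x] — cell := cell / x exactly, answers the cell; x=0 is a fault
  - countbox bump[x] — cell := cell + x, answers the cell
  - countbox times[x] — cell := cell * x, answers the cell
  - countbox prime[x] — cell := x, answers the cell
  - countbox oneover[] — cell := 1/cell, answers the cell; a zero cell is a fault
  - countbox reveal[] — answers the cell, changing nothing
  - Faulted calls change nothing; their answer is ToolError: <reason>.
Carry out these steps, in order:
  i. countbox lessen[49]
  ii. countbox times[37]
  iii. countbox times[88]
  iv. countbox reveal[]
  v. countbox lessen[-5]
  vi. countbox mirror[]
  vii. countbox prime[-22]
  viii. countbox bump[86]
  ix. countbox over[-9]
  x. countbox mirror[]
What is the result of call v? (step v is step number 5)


>>> countbox lessen x→49
[out] -49
>>> countbox times x→37
[out] -1813
>>> countbox times x→88
[out] -159544
>>> countbox reveal
[out] -159544
>>> countbox lessen x→-5
[out] -159539
>>> countbox mirror
[out] 159539
>>> countbox prime x→-22
[out] -22
>>> countbox bump x→86
[out] 64
>>> countbox over x→-9
[out] -64/9
>>> countbox mirror
[out] 64/9

Answer: -159539


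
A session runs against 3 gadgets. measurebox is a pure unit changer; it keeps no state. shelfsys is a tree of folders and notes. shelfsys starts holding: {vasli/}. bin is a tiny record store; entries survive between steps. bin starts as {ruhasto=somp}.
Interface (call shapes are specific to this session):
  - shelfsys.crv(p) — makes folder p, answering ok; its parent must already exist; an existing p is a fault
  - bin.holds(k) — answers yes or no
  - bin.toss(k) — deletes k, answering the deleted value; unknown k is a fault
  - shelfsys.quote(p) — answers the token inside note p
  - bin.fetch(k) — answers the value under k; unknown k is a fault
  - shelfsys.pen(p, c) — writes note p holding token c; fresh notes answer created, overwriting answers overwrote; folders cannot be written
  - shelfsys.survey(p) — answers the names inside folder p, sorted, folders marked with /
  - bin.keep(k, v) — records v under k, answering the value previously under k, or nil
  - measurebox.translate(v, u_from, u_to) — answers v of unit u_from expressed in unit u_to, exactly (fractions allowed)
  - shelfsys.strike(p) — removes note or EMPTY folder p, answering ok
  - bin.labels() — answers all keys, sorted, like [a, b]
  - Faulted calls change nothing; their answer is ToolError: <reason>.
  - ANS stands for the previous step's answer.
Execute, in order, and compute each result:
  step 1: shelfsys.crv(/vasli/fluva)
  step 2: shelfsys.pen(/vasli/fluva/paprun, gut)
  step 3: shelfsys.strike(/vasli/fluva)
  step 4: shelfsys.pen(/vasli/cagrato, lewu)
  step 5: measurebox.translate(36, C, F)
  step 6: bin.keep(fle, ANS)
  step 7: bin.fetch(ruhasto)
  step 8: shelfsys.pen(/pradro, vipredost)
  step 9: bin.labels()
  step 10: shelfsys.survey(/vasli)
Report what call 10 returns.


→ shelfsys.crv(p='/vasli/fluva')
← ok
→ shelfsys.pen(p='/vasli/fluva/paprun', c='gut')
← created
→ shelfsys.strike(p='/vasli/fluva')
← ToolError: not empty
→ shelfsys.pen(p='/vasli/cagrato', c='lewu')
← created
→ measurebox.translate(v='36', u_from='C', u_to='F')
← 484/5
→ bin.keep(k='fle', v='ANS')
← nil
→ bin.fetch(k='ruhasto')
← somp
→ shelfsys.pen(p='/pradro', c='vipredost')
← created
→ bin.labels()
← [fle, ruhasto]
→ shelfsys.survey(p='/vasli')
← [cagrato, fluva/]

Answer: [cagrato, fluva/]


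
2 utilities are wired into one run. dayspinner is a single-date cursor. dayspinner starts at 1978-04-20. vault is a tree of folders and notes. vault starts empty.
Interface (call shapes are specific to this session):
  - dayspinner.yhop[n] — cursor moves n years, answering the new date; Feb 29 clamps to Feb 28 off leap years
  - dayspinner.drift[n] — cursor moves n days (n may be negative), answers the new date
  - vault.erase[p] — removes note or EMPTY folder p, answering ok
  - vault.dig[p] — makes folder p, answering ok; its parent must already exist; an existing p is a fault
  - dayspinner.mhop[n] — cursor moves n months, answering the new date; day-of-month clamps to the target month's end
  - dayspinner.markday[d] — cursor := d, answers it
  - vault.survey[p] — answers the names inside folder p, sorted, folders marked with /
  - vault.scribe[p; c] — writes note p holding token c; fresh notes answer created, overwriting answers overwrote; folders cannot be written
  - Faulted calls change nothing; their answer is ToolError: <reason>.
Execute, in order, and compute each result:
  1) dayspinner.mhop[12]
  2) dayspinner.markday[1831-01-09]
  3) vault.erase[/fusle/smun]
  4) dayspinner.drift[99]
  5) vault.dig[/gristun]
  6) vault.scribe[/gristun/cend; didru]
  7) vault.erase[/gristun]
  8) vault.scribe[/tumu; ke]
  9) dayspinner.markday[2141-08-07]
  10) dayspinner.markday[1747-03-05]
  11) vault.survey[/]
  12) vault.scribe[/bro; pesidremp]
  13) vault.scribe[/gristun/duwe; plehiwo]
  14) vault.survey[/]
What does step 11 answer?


// 1. mhop(n=12) -> 1979-04-20
// 2. markday(d=1831-01-09) -> 1831-01-09
// 3. erase(p=/fusle/smun) -> ToolError: not found
// 4. drift(n=99) -> 1831-04-18
// 5. dig(p=/gristun) -> ok
// 6. scribe(p=/gristun/cend, c=didru) -> created
// 7. erase(p=/gristun) -> ToolError: not empty
// 8. scribe(p=/tumu, c=ke) -> created
// 9. markday(d=2141-08-07) -> 2141-08-07
// 10. markday(d=1747-03-05) -> 1747-03-05
// 11. survey(p=/) -> [gristun/, tumu]
// 12. scribe(p=/bro, c=pesidremp) -> created
// 13. scribe(p=/gristun/duwe, c=plehiwo) -> created
// 14. survey(p=/) -> [bro, gristun/, tumu]

Answer: [gristun/, tumu]


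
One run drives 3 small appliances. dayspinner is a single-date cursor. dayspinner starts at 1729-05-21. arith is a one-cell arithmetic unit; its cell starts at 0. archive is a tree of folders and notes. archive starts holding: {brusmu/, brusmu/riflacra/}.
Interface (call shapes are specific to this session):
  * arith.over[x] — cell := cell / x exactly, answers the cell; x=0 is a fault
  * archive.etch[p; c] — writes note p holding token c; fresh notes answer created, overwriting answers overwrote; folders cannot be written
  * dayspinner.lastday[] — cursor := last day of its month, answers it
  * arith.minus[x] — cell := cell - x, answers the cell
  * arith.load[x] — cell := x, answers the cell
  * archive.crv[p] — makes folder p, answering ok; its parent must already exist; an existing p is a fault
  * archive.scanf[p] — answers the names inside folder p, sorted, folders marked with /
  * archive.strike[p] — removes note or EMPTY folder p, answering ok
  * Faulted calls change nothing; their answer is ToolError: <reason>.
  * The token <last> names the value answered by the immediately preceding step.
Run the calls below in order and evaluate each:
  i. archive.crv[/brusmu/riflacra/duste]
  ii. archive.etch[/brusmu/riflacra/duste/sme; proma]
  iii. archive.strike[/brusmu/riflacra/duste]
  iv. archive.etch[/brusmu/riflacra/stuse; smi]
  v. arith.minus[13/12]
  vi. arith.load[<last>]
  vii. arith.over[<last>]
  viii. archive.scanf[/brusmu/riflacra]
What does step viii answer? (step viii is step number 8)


% 1. archive.crv(p='/brusmu/riflacra/duste') : ok
% 2. archive.etch(p='/brusmu/riflacra/duste/sme', c='proma') : created
% 3. archive.strike(p='/brusmu/riflacra/duste') : ToolError: not empty
% 4. archive.etch(p='/brusmu/riflacra/stuse', c='smi') : created
% 5. arith.minus(x='13/12') : -13/12
% 6. arith.load(x='<last>') : -13/12
% 7. arith.over(x='<last>') : 1
% 8. archive.scanf(p='/brusmu/riflacra') : [duste/, stuse]

Answer: [duste/, stuse]


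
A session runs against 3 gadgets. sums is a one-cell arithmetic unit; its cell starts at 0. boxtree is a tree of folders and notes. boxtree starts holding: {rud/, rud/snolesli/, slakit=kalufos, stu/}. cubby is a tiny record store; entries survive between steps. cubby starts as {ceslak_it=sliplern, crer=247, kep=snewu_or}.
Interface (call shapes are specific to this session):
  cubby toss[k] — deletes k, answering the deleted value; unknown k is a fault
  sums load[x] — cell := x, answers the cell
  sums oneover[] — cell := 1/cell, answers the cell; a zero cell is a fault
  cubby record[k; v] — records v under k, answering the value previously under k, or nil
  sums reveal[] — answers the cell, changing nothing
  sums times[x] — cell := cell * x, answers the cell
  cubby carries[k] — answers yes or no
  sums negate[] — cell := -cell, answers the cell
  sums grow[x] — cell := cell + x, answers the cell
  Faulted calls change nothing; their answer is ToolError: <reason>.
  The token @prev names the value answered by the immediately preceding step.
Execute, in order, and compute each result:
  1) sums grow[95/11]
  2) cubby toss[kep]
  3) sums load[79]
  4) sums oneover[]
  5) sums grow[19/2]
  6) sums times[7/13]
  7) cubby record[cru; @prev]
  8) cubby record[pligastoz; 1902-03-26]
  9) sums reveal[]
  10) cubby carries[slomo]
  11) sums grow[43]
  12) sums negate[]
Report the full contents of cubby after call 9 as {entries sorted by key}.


I invoke sums grow with x: 95/11: 95/11.
Calling cubby toss with k: kep, — result: snewu_or.
I try sums load with x: 79, → 79.
I run sums oneover(), which returns 1/79.
I invoke sums grow with x: 19/2, — result: 1503/158.
I invoke sums times with x: 7/13, giving 10521/2054.
I run cubby record with k: cru, v: @prev, → nil.
Now I run cubby record with k: pligastoz, v: 1902-03-26, and get nil.
I try sums reveal, — result: 10521/2054.
Next I call cubby carries with k: slomo, — result: no.
Invoking sums grow with x: 43, yielding 98843/2054.
I run sums negate, and observe -98843/2054.

Answer: {ceslak_it=sliplern, crer=247, cru=10521/2054, pligastoz=1902-03-26}


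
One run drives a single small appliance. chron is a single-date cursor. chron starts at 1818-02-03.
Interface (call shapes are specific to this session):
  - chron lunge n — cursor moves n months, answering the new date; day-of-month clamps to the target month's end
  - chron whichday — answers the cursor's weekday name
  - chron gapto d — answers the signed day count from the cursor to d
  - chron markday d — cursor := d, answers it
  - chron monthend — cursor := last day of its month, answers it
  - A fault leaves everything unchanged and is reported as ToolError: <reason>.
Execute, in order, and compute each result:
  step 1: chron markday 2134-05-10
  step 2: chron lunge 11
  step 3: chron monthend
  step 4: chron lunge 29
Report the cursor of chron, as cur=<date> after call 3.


-> chron markday(d=2134-05-10)
<- 2134-05-10
-> chron lunge(n=11)
<- 2135-04-10
-> chron monthend()
<- 2135-04-30
-> chron lunge(n=29)
<- 2137-09-30

Answer: cur=2135-04-30


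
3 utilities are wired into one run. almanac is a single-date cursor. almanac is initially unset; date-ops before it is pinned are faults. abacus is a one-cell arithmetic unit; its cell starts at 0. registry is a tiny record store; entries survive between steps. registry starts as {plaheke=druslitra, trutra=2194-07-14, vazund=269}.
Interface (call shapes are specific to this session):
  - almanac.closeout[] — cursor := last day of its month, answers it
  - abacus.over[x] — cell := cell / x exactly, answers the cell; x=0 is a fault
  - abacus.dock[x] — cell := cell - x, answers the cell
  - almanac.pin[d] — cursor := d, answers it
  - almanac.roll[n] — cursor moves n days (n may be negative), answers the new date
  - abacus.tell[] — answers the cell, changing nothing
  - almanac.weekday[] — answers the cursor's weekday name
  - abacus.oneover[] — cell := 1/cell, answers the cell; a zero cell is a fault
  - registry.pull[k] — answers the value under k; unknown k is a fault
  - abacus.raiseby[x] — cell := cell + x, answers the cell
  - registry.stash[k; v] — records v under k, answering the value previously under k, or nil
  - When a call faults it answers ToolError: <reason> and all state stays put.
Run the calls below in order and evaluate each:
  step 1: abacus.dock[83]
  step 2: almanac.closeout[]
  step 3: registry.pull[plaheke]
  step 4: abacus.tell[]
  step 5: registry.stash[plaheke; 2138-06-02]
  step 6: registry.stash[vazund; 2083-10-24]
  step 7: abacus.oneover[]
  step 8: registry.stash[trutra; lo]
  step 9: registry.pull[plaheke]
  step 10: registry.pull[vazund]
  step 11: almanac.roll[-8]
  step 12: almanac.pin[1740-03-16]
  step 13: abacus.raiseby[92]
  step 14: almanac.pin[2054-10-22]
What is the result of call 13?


! abacus.dock(83) == -83
! almanac.closeout() == ToolError: no date set
! registry.pull(plaheke) == druslitra
! abacus.tell() == -83
! registry.stash(plaheke, 2138-06-02) == druslitra
! registry.stash(vazund, 2083-10-24) == 269
! abacus.oneover() == -1/83
! registry.stash(trutra, lo) == 2194-07-14
! registry.pull(plaheke) == 2138-06-02
! registry.pull(vazund) == 2083-10-24
! almanac.roll(-8) == ToolError: no date set
! almanac.pin(1740-03-16) == 1740-03-16
! abacus.raiseby(92) == 7635/83
! almanac.pin(2054-10-22) == 2054-10-22

Answer: 7635/83


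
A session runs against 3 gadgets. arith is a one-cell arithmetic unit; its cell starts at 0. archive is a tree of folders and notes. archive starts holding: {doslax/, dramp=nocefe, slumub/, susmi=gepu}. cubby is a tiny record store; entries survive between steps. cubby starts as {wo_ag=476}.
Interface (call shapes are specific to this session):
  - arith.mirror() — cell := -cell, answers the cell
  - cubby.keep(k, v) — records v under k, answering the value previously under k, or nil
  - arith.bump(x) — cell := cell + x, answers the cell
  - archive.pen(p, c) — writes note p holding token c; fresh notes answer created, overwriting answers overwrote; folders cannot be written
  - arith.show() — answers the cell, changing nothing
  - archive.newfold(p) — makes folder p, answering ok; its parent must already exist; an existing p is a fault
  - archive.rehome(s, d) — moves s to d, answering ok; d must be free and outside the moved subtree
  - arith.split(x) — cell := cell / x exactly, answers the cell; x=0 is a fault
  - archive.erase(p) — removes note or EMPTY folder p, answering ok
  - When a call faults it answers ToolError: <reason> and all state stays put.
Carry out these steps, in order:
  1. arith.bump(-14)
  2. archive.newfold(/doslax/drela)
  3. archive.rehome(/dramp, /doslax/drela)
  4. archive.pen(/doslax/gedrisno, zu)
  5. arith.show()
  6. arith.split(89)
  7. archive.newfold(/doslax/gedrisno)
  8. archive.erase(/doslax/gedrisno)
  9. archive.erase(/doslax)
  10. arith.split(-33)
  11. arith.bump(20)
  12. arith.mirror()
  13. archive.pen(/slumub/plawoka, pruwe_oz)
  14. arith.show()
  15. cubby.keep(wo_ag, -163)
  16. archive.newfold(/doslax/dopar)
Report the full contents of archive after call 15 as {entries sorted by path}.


Answer: {doslax/, doslax/drela/, dramp=nocefe, slumub/, slumub/plawoka=pruwe_oz, susmi=gepu}

Derivation:
I try arith.bump using x='-14', and observe -14.
Invoking archive.newfold using p='/doslax/drela', which returns ok.
Now I run archive.rehome using s='/dramp', d='/doslax/drela', and see ToolError: exists.
I call archive.pen using p='/doslax/gedrisno', c='zu', which returns created.
I invoke arith.show(), which returns -14.
I invoke arith.split using x='89', → -14/89.
Invoking archive.newfold using p='/doslax/gedrisno', yielding ToolError: exists.
Then archive.erase using p='/doslax/gedrisno', yielding ok.
I use archive.erase using p='/doslax', → ToolError: not empty.
Next I call arith.split using x='-33', and see 14/2937.
Calling arith.bump using x='20': 58754/2937.
Invoking arith.mirror(), and observe -58754/2937.
I run archive.pen using p='/slumub/plawoka', c='pruwe_oz', → created.
Now I run arith.show(), which returns -58754/2937.
Invoking cubby.keep using k='wo_ag', v='-163', — result: 476.
I run archive.newfold using p='/doslax/dopar', and observe ok.


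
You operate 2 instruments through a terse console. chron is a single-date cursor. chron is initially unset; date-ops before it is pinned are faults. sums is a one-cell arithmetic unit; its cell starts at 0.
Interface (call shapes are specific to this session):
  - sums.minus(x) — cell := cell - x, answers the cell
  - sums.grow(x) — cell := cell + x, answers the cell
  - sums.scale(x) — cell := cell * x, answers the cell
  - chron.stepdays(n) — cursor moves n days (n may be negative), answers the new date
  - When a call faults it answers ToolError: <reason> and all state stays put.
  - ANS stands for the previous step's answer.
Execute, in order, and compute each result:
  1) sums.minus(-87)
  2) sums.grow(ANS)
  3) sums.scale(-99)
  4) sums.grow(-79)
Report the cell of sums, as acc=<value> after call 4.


Answer: acc=-17305

Derivation:
Act: sums.minus[x=-87]
Obs: 87
Act: sums.grow[x=ANS]
Obs: 174
Act: sums.scale[x=-99]
Obs: -17226
Act: sums.grow[x=-79]
Obs: -17305


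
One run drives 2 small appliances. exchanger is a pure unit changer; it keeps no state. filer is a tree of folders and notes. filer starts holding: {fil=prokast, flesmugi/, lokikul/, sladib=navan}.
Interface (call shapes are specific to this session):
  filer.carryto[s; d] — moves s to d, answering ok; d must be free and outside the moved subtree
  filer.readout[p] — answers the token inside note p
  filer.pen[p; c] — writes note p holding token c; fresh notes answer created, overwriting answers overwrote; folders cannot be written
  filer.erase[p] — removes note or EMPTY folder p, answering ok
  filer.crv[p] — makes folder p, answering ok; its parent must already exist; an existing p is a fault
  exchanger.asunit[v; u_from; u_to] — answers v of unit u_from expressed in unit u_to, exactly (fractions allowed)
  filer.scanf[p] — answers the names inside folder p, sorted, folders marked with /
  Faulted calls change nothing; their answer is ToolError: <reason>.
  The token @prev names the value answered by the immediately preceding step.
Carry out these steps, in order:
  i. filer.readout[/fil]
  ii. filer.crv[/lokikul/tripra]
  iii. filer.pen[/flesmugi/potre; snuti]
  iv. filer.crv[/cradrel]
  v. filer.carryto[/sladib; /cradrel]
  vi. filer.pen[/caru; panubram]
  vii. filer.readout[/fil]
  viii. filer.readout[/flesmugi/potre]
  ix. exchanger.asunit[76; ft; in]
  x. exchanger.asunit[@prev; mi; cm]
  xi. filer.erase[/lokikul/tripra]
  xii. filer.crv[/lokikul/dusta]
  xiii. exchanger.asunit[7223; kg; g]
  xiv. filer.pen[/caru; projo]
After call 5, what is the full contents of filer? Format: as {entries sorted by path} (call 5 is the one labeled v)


Answer: {cradrel/, fil=prokast, flesmugi/, flesmugi/potre=snuti, lokikul/, lokikul/tripra/, sladib=navan}

Derivation:
I try readout using p: /fil: prokast.
I try crv using p: /lokikul/tripra: ok.
Using pen using p: /flesmugi/potre, c: snuti: created.
I invoke crv using p: /cradrel, and see ok.
I invoke carryto using s: /sladib, d: /cradrel, → ToolError: exists.
Invoking pen using p: /caru, c: panubram, yielding created.
I run readout using p: /fil, and see prokast.
Using readout using p: /flesmugi/potre, → snuti.
I run asunit using v: 76, u_from: ft, u_to: in, yielding 912.
I call asunit using v: @prev, u_from: mi, u_to: cm, yielding 733860864/5.
I try erase using p: /lokikul/tripra, — result: ok.
I call crv using p: /lokikul/dusta, and observe ok.
Then asunit using v: 7223, u_from: kg, u_to: g, — result: 7223000.
Next I call pen using p: /caru, c: projo: overwrote.


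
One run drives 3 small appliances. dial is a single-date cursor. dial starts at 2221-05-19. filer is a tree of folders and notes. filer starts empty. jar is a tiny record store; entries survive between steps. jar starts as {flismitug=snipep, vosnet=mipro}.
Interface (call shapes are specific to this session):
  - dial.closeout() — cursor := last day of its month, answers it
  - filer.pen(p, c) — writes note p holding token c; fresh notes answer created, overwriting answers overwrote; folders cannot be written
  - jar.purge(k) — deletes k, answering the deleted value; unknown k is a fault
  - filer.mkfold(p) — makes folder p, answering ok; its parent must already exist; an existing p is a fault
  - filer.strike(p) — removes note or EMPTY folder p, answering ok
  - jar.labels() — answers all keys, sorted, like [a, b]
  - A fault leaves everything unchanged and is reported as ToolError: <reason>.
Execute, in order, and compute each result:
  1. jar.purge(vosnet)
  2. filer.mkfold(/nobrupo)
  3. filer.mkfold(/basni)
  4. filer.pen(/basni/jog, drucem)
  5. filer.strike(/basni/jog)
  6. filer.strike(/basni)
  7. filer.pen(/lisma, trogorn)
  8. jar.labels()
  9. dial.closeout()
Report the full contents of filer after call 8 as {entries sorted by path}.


Answer: {lisma=trogorn, nobrupo/}

Derivation:
==> jar.purge(vosnet)
<== mipro
==> filer.mkfold(/nobrupo)
<== ok
==> filer.mkfold(/basni)
<== ok
==> filer.pen(/basni/jog, drucem)
<== created
==> filer.strike(/basni/jog)
<== ok
==> filer.strike(/basni)
<== ok
==> filer.pen(/lisma, trogorn)
<== created
==> jar.labels()
<== [flismitug]
==> dial.closeout()
<== 2221-05-31


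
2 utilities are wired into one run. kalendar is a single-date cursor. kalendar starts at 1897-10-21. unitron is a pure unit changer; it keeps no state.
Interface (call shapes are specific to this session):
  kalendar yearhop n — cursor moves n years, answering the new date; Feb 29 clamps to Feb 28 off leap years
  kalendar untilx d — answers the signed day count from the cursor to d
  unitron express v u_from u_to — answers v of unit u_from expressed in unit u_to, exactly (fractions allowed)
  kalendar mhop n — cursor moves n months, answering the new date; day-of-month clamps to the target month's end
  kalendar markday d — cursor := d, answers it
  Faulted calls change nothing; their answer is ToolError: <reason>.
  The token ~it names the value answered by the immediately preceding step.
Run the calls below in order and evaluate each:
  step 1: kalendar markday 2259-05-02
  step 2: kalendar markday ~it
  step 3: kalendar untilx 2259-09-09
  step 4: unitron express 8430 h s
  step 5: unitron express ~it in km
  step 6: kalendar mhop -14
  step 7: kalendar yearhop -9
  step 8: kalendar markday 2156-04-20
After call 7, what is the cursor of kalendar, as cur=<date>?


I invoke kalendar markday with d→2259-05-02, yielding 2259-05-02.
I try kalendar markday with d→~it, and see 2259-05-02.
Calling kalendar untilx with d→2259-09-09, and get 130.
Using unitron express with v→8430, u_from→h, u_to→s, giving 30348000.
I run unitron express with v→~it, u_from→in, u_to→km, and see 963549/1250.
I invoke kalendar mhop with n→-14, which returns 2258-03-02.
Now I run kalendar yearhop with n→-9, which returns 2249-03-02.
I use kalendar markday with d→2156-04-20: 2156-04-20.

Answer: cur=2249-03-02


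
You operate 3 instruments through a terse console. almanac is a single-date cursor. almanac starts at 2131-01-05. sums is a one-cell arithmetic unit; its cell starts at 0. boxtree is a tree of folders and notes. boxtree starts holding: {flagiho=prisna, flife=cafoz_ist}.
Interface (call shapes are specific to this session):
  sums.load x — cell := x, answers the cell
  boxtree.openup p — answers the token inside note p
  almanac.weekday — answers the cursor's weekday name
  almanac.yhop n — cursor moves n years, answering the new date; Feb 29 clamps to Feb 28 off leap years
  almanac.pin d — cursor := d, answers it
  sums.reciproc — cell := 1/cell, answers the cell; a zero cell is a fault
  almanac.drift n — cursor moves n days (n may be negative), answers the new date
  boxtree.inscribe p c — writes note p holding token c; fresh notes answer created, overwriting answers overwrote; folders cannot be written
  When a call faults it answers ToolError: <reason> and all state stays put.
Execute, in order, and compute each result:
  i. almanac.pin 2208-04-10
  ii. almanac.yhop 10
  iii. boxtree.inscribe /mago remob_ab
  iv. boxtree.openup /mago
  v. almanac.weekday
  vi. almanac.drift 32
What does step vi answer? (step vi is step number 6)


> almanac.pin d→2208-04-10
= 2208-04-10
> almanac.yhop n→10
= 2218-04-10
> boxtree.inscribe p→/mago c→remob_ab
= created
> boxtree.openup p→/mago
= remob_ab
> almanac.weekday
= Friday
> almanac.drift n→32
= 2218-05-12

Answer: 2218-05-12


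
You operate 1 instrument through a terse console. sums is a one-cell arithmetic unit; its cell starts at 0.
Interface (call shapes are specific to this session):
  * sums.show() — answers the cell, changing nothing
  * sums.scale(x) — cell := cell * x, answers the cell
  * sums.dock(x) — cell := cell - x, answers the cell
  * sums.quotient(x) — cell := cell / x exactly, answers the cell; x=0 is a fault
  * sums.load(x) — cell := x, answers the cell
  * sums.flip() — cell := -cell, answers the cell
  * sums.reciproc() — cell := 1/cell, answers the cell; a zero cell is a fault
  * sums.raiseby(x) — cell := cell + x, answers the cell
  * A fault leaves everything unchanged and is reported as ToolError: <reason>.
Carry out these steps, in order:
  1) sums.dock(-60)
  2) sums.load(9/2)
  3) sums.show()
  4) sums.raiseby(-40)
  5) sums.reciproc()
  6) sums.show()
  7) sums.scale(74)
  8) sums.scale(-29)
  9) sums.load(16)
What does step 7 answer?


Answer: -148/71

Derivation:
·→ sums.dock(x→-60)
·← 60
·→ sums.load(x→9/2)
·← 9/2
·→ sums.show()
·← 9/2
·→ sums.raiseby(x→-40)
·← -71/2
·→ sums.reciproc()
·← -2/71
·→ sums.show()
·← -2/71
·→ sums.scale(x→74)
·← -148/71
·→ sums.scale(x→-29)
·← 4292/71
·→ sums.load(x→16)
·← 16


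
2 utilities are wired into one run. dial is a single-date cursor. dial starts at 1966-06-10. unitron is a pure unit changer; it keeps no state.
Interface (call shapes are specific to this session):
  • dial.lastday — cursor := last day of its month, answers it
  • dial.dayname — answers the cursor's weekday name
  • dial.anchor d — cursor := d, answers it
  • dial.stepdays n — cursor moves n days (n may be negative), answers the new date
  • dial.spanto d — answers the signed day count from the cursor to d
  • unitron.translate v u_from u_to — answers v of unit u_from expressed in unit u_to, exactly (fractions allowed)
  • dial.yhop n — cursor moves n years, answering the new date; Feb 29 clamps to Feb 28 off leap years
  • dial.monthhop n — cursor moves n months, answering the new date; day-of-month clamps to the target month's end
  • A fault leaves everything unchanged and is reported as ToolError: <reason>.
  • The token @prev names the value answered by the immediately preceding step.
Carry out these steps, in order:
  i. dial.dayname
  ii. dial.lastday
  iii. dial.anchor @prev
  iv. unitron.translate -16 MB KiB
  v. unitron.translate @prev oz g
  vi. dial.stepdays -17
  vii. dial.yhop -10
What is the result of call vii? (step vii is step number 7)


Answer: 1956-06-13

Derivation:
→ dial.dayname()
← Friday
→ dial.lastday()
← 1966-06-30
→ dial.anchor(d→@prev)
← 1966-06-30
→ unitron.translate(v→-16, u_from→MB, u_to→KiB)
← -15625
→ unitron.translate(v→@prev, u_from→oz, u_to→g)
← -226796185/512
→ dial.stepdays(n→-17)
← 1966-06-13
→ dial.yhop(n→-10)
← 1956-06-13


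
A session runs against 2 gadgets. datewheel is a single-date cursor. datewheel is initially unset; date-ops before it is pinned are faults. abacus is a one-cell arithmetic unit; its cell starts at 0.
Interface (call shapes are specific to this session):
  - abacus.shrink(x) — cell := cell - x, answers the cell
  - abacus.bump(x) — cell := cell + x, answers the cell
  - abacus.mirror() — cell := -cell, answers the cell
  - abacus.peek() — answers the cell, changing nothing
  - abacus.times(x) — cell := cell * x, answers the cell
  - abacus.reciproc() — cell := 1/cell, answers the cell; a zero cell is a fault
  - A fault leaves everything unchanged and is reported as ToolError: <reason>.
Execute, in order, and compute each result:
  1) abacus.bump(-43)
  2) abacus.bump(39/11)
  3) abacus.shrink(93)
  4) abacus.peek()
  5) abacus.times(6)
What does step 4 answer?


I try abacus.bump on x=-43, giving -43.
I run abacus.bump on x=39/11, — result: -434/11.
Now I run abacus.shrink on x=93: -1457/11.
Then abacus.peek, yielding -1457/11.
I call abacus.times on x=6: -8742/11.

Answer: -1457/11


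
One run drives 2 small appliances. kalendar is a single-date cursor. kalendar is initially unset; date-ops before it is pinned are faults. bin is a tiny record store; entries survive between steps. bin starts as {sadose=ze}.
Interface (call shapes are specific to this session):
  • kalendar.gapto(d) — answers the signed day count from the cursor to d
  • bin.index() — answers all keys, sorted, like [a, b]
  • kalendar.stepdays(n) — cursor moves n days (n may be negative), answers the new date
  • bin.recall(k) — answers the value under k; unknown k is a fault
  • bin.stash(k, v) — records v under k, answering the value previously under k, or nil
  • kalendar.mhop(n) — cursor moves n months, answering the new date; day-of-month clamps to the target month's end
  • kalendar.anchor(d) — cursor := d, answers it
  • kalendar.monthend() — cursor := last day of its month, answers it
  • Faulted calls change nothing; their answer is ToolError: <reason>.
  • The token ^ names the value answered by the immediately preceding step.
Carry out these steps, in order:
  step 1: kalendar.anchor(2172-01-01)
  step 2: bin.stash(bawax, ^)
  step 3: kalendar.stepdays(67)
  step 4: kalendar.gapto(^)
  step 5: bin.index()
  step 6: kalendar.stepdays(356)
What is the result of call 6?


-- kalendar.anchor(d=2172-01-01) => 2172-01-01
-- bin.stash(k=bawax, v=^) => nil
-- kalendar.stepdays(n=67) => 2172-03-08
-- kalendar.gapto(d=^) => 0
-- bin.index() => [bawax, sadose]
-- kalendar.stepdays(n=356) => 2173-02-27

Answer: 2173-02-27


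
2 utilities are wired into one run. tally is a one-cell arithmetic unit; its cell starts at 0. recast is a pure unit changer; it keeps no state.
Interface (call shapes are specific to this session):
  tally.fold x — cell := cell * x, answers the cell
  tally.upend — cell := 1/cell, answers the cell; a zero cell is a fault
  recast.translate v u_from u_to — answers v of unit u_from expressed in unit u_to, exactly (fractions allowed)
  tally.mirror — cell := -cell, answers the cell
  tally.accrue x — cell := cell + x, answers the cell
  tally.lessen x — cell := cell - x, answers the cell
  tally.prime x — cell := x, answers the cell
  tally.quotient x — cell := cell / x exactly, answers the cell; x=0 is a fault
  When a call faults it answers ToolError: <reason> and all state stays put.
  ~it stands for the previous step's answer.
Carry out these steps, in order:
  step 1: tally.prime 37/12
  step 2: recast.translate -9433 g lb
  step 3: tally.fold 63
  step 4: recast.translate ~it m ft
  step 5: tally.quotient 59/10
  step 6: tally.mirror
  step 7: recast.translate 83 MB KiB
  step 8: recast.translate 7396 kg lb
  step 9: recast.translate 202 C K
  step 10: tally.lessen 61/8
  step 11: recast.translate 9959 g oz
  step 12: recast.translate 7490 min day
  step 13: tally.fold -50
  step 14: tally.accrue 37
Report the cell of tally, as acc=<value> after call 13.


;; tally.prime(37/12) -> 37/12
;; recast.translate(-9433, g, lb) -> -943300000/45359237
;; tally.fold(63) -> 777/4
;; recast.translate(~it, m, ft) -> 161875/254
;; tally.quotient(59/10) -> 3885/118
;; tally.mirror() -> -3885/118
;; recast.translate(83, MB, KiB) -> 1296875/16
;; recast.translate(7396, kg, lb) -> 739600000000/45359237
;; recast.translate(202, C, K) -> 9503/20
;; tally.lessen(61/8) -> -19139/472
;; recast.translate(9959, g, oz) -> 15934400000/45359237
;; recast.translate(7490, min, day) -> 749/144
;; tally.fold(-50) -> 478475/236
;; tally.accrue(37) -> 487207/236

Answer: acc=478475/236


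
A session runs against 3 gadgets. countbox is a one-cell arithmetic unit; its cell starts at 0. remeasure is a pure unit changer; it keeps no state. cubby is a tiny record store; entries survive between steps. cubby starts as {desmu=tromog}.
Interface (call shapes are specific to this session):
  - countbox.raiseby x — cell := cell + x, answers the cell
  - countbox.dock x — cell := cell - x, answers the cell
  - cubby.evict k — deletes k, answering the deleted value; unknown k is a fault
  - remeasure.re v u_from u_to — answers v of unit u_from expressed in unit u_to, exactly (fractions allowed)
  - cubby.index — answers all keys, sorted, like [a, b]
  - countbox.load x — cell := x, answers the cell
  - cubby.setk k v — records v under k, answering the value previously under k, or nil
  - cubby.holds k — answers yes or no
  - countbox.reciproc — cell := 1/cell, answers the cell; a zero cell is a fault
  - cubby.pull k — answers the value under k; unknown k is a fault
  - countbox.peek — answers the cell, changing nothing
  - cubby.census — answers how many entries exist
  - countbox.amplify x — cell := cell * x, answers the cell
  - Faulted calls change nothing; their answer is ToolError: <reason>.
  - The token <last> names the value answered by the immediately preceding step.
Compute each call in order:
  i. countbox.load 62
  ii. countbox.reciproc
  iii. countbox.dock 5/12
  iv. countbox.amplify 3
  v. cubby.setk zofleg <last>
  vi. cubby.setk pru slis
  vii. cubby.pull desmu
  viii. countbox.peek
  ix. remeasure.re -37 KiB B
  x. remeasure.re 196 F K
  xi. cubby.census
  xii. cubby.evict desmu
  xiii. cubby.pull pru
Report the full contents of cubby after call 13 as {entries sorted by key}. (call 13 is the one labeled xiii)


Answer: {pru=slis, zofleg=-149/124}

Derivation:
·→ load(x=62)
·← 62
·→ reciproc()
·← 1/62
·→ dock(x=5/12)
·← -149/372
·→ amplify(x=3)
·← -149/124
·→ setk(k=zofleg, v=<last>)
·← nil
·→ setk(k=pru, v=slis)
·← nil
·→ pull(k=desmu)
·← tromog
·→ peek()
·← -149/124
·→ re(v=-37, u_from=KiB, u_to=B)
·← -37888
·→ re(v=196, u_from=F, u_to=K)
·← 65567/180
·→ census()
·← 3
·→ evict(k=desmu)
·← tromog
·→ pull(k=pru)
·← slis
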